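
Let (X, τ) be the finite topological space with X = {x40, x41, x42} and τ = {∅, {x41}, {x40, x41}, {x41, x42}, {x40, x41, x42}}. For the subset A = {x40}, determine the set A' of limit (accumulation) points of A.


A' = ∅

For each x ∈ X, list the open sets U ∈ τ with x ∈ U, then check whether U ∩ (A ∖ {x}) ≠ ∅ for every such U.
  x = x40: open {x40, x41} ∋ x has {x40, x41} ∩ (A ∖ {x40}) = ∅, so x is NOT a limit point.
  x = x41: open {x41} ∋ x has {x41} ∩ (A ∖ {x41}) = ∅, so x is NOT a limit point.
  x = x42: open {x41, x42} ∋ x has {x41, x42} ∩ (A ∖ {x42}) = ∅, so x is NOT a limit point.
Collecting: A' = ∅.


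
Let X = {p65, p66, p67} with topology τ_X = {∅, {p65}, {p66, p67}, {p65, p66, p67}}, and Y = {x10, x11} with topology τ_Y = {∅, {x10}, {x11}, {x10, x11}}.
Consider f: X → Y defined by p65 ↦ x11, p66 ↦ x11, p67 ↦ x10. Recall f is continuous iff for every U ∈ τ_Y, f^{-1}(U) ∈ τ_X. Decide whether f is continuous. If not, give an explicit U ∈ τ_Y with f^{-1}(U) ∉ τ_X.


f is NOT continuous.

Compute f^{-1}(U) for each U ∈ τ_Y:
  U = ∅: f^{-1}(U) = ∅ ∈ τ_X ✓.
  U = {x10}: f^{-1}(U) = {p67} ∉ τ_X ✗.
  U = {x11}: f^{-1}(U) = {p65, p66} ∉ τ_X ✗.
  U = {x10, x11}: f^{-1}(U) = {p65, p66, p67} ∈ τ_X ✓.
Found U = {x10} with f^{-1}(U) = {p67} not in τ_X. Therefore f is NOT continuous.


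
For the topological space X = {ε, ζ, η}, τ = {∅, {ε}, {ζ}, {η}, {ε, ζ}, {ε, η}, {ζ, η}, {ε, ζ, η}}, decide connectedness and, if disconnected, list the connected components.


(X, τ) is disconnected; components = [{ε}, {ζ}, {η}].

Find clopen sets (U ∈ τ with X ∖ U ∈ τ):
  U = ∅, X ∖ U = {ε, ζ, η} — both open, so U is clopen.
  U = {ε}, X ∖ U = {ζ, η} — both open, so U is clopen.
  U = {ζ}, X ∖ U = {ε, η} — both open, so U is clopen.
  U = {η}, X ∖ U = {ε, ζ} — both open, so U is clopen.
  U = {ε, ζ}, X ∖ U = {η} — both open, so U is clopen.
  U = {ε, η}, X ∖ U = {ζ} — both open, so U is clopen.
  U = {ζ, η}, X ∖ U = {ε} — both open, so U is clopen.
  U = {ε, ζ, η}, X ∖ U = ∅ — both open, so U is clopen.
Nontrivial clopen(s) exist: e.g. {ζ}. So (X, τ) is disconnected.
Compute connected components by grouping points that agree on all clopens:
  component: {ε}
  component: {ζ}
  component: {η}


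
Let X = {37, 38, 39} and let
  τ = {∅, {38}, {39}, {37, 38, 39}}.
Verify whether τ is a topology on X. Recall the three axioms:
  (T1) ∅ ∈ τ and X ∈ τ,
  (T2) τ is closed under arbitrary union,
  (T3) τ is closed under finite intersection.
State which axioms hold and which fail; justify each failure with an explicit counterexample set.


τ is NOT a topology on X.

Axiom (T1): ∅ ∈ τ? Yes; X ∈ τ? Yes.
Axiom (T2/T3): check pairwise unions and intersections of members of τ.
Counterexample for (T2): {38} ∪ {39} = {38, 39} ∉ τ. Therefore τ is NOT a topology.


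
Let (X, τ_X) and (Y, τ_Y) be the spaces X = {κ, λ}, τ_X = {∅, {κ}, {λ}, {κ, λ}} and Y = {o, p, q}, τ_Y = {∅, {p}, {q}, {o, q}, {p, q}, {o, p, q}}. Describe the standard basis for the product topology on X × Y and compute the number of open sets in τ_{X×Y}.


Basis B = {∅ × ∅, {κ} × {p}, {κ} × {q}, {λ} × {p}, {λ} × {q}, {κ} × {o, q}, {κ} × {p, q}, {κ, λ} × {p}, {κ, λ} × {q}, {λ} × {o, q}, {λ} × {p, q}, {κ} × {o, p, q}, {λ} × {o, p, q}, {κ, λ} × {o, q}, {κ, λ} × {p, q}, {κ, λ} × {o, p, q}}; |τ_{X×Y}| = 36.

Enumerate products U × V with U ∈ τ_X, V ∈ τ_Y (deduplicated):
  ∅ × ∅ = {} (∅)
  {κ} × {p} = {(κ,p)}
  {κ} × {q} = {(κ,q)}
  {λ} × {p} = {(λ,p)}
  {λ} × {q} = {(λ,q)}
  {κ} × {o, q} = {(κ,o), (κ,q)}
  {κ} × {p, q} = {(κ,p), (κ,q)}
  {κ, λ} × {p} = {(κ,p), (λ,p)}
  {κ, λ} × {q} = {(κ,q), (λ,q)}
  {λ} × {o, q} = {(λ,o), (λ,q)}
  {λ} × {p, q} = {(λ,p), (λ,q)}
  {κ} × {o, p, q} = {(κ,o), (κ,p), (κ,q)}
  {λ} × {o, p, q} = {(λ,o), (λ,p), (λ,q)}
  {κ, λ} × {o, q} = {(κ,o), (κ,q), (λ,o), (λ,q)}
  {κ, λ} × {p, q} = {(κ,p), (κ,q), (λ,p), (λ,q)}
  {κ, λ} × {o, p, q} = {(κ,o), (κ,p), (κ,q), (λ,o), (λ,p), (λ,q)}
These 16 distinct sets form the basis B.
Close under arbitrary unions to get τ_{X×Y}; counting gives |τ_{X×Y}| = 36.


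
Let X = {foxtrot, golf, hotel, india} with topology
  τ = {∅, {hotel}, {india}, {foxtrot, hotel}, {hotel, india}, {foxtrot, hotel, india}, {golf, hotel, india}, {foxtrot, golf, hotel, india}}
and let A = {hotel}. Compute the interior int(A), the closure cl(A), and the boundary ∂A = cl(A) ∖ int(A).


int(A) = {hotel}, cl(A) = {foxtrot, golf, hotel}, ∂A = {foxtrot, golf}.

Closed sets in (X, τ) are complements of opens:
  closed(X, τ) = {∅, {foxtrot}, {golf}, {foxtrot, golf}, {golf, india}, {foxtrot, golf, hotel}, {foxtrot, golf, india}, {foxtrot, golf, hotel, india}}.
int(A) = ⋃ {U ∈ τ : U ⊆ A}. Opens contained in A: ∅, {hotel}.
Taking the union of these: int(A) = {hotel}.
cl(A) = ⋂ {C closed : A ⊆ C}. Closed sets containing A: {foxtrot, golf, hotel}, {foxtrot, golf, hotel, india}.
Intersecting these: cl(A) = {foxtrot, golf, hotel}.
∂A = cl(A) ∖ int(A) = {foxtrot, golf, hotel} ∖ {hotel} = {foxtrot, golf}.


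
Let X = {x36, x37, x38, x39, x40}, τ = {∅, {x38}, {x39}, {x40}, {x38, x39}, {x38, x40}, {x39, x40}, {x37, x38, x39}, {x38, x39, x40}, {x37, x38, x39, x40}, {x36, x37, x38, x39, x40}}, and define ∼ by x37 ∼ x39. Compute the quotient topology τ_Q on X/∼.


X/∼ = {[x36], [x37=x39], [x38], [x40]}; |τ_Q| = 7.

Equivalence classes: [x36], [x37=x39], [x38], [x40].
Quotient map π: X → X/∼ sends x36 ↦ [x36], x37 ↦ [x37=x39], x38 ↦ [x38], x39 ↦ [x37=x39], x40 ↦ [x40].
For each subset V ⊆ X/∼, compute π^{-1}(V) ⊆ X and check whether π^{-1}(V) ∈ τ. V is open in τ_Q iff π^{-1}(V) ∈ τ.
  V = {}: π^{-1}(V) = ∅ ∈ τ ✓.
  V = {[x36]}: π^{-1}(V) = {x36} ∉ τ ✗.
  V = {[x37=x39]}: π^{-1}(V) = {x37, x39} ∉ τ ✗.
  V = {[x36], [x37=x39]}: π^{-1}(V) = {x36, x37, x39} ∉ τ ✗.
  V = {[x38]}: π^{-1}(V) = {x38} ∈ τ ✓.
  V = {[x36], [x38]}: π^{-1}(V) = {x36, x38} ∉ τ ✗.
  V = {[x37=x39], [x38]}: π^{-1}(V) = {x37, x38, x39} ∈ τ ✓.
  V = {[x36], [x37=x39], [x38]}: π^{-1}(V) = {x36, x37, x38, x39} ∉ τ ✗.
  V = {[x40]}: π^{-1}(V) = {x40} ∈ τ ✓.
  V = {[x36], [x40]}: π^{-1}(V) = {x36, x40} ∉ τ ✗.
  V = {[x37=x39], [x40]}: π^{-1}(V) = {x37, x39, x40} ∉ τ ✗.
  V = {[x36], [x37=x39], [x40]}: π^{-1}(V) = {x36, x37, x39, x40} ∉ τ ✗.
  V = {[x38], [x40]}: π^{-1}(V) = {x38, x40} ∈ τ ✓.
  V = {[x36], [x38], [x40]}: π^{-1}(V) = {x36, x38, x40} ∉ τ ✗.
  V = {[x37=x39], [x38], [x40]}: π^{-1}(V) = {x37, x38, x39, x40} ∈ τ ✓.
  V = {[x36], [x37=x39], [x38], [x40]}: π^{-1}(V) = {x36, x37, x38, x39, x40} ∈ τ ✓.
Open sets in the quotient: τ_Q = {{}, {[x38]}, {[x37=x39], [x38]}, {[x40]}, {[x38], [x40]}, {[x37=x39], [x38], [x40]}, {[x36], [x37=x39], [x38], [x40]}} (7 elements).


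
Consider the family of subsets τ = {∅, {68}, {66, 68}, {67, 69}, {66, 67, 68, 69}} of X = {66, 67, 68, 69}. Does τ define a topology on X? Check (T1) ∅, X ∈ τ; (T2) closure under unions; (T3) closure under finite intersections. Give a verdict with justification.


τ is NOT a topology on X.

Axiom (T1): ∅ ∈ τ? Yes; X ∈ τ? Yes.
Axiom (T2/T3): check pairwise unions and intersections of members of τ.
Counterexample for (T2): {68} ∪ {67, 69} = {67, 68, 69} ∉ τ. Therefore τ is NOT a topology.


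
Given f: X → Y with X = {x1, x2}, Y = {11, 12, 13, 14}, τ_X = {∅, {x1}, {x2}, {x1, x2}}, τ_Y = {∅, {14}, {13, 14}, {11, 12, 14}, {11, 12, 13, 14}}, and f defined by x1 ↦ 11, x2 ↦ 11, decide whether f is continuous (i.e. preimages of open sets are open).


f IS continuous.

Compute f^{-1}(U) for each U ∈ τ_Y:
  U = ∅: f^{-1}(U) = ∅ ∈ τ_X ✓.
  U = {14}: f^{-1}(U) = ∅ ∈ τ_X ✓.
  U = {13, 14}: f^{-1}(U) = ∅ ∈ τ_X ✓.
  U = {11, 12, 14}: f^{-1}(U) = {x1, x2} ∈ τ_X ✓.
  U = {11, 12, 13, 14}: f^{-1}(U) = {x1, x2} ∈ τ_X ✓.
Every preimage lies in τ_X, so f IS continuous.


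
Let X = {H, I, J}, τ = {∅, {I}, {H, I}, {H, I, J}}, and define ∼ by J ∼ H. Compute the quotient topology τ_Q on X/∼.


X/∼ = {[H=J], [I]}; |τ_Q| = 3.

Equivalence classes: [H=J], [I].
Quotient map π: X → X/∼ sends H ↦ [H=J], I ↦ [I], J ↦ [H=J].
For each subset V ⊆ X/∼, compute π^{-1}(V) ⊆ X and check whether π^{-1}(V) ∈ τ. V is open in τ_Q iff π^{-1}(V) ∈ τ.
  V = {}: π^{-1}(V) = ∅ ∈ τ ✓.
  V = {[H=J]}: π^{-1}(V) = {H, J} ∉ τ ✗.
  V = {[I]}: π^{-1}(V) = {I} ∈ τ ✓.
  V = {[H=J], [I]}: π^{-1}(V) = {H, I, J} ∈ τ ✓.
Open sets in the quotient: τ_Q = {{}, {[I]}, {[H=J], [I]}} (3 elements).


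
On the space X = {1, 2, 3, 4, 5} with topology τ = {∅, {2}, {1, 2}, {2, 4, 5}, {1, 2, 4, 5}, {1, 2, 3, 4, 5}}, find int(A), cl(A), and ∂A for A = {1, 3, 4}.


int(A) = ∅, cl(A) = {1, 3, 4, 5}, ∂A = {1, 3, 4, 5}.

Closed sets in (X, τ) are complements of opens:
  closed(X, τ) = {∅, {3}, {1, 3}, {3, 4, 5}, {1, 3, 4, 5}, {1, 2, 3, 4, 5}}.
int(A) = ⋃ {U ∈ τ : U ⊆ A}. Opens contained in A: ∅.
Taking the union of these: int(A) = ∅.
cl(A) = ⋂ {C closed : A ⊆ C}. Closed sets containing A: {1, 3, 4, 5}, {1, 2, 3, 4, 5}.
Intersecting these: cl(A) = {1, 3, 4, 5}.
∂A = cl(A) ∖ int(A) = {1, 3, 4, 5} ∖ ∅ = {1, 3, 4, 5}.


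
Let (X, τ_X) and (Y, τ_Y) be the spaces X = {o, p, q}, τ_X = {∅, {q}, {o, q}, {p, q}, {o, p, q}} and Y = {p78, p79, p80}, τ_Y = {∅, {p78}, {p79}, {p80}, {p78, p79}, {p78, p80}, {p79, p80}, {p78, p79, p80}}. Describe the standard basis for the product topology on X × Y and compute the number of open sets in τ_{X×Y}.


Basis B = {∅ × ∅, {q} × {p78}, {q} × {p79}, {q} × {p80}, {o, q} × {p78}, {o, q} × {p79}, {o, q} × {p80}, {p, q} × {p78}, {p, q} × {p79}, {p, q} × {p80}, {q} × {p78, p79}, {q} × {p78, p80}, {q} × {p79, p80}, {o, p, q} × {p78}, {o, p, q} × {p79}, {o, p, q} × {p80}, {q} × {p78, p79, p80}, {o, q} × {p78, p79}, {o, q} × {p78, p80}, {o, q} × {p79, p80}, {p, q} × {p78, p79}, {p, q} × {p78, p80}, {p, q} × {p79, p80}, {o, q} × {p78, p79, p80}, {o, p, q} × {p78, p79}, {o, p, q} × {p78, p80}, {o, p, q} × {p79, p80}, {p, q} × {p78, p79, p80}, {o, p, q} × {p78, p79, p80}}; |τ_{X×Y}| = 125.

Enumerate products U × V with U ∈ τ_X, V ∈ τ_Y (deduplicated):
  ∅ × ∅ = {} (∅)
  {q} × {p78} = {(q,p78)}
  {q} × {p79} = {(q,p79)}
  {q} × {p80} = {(q,p80)}
  {o, q} × {p78} = {(o,p78), (q,p78)}
  {o, q} × {p79} = {(o,p79), (q,p79)}
  {o, q} × {p80} = {(o,p80), (q,p80)}
  {p, q} × {p78} = {(p,p78), (q,p78)}
  {p, q} × {p79} = {(p,p79), (q,p79)}
  {p, q} × {p80} = {(p,p80), (q,p80)}
  {q} × {p78, p79} = {(q,p78), (q,p79)}
  {q} × {p78, p80} = {(q,p78), (q,p80)}
  {q} × {p79, p80} = {(q,p79), (q,p80)}
  {o, p, q} × {p78} = {(o,p78), (p,p78), (q,p78)}
  {o, p, q} × {p79} = {(o,p79), (p,p79), (q,p79)}
  {o, p, q} × {p80} = {(o,p80), (p,p80), (q,p80)}
  {q} × {p78, p79, p80} = {(q,p78), (q,p79), (q,p80)}
  {o, q} × {p78, p79} = {(o,p78), (o,p79), (q,p78), (q,p79)}
  {o, q} × {p78, p80} = {(o,p78), (o,p80), (q,p78), (q,p80)}
  {o, q} × {p79, p80} = {(o,p79), (o,p80), (q,p79), (q,p80)}
  {p, q} × {p78, p79} = {(p,p78), (p,p79), (q,p78), (q,p79)}
  {p, q} × {p78, p80} = {(p,p78), (p,p80), (q,p78), (q,p80)}
  {p, q} × {p79, p80} = {(p,p79), (p,p80), (q,p79), (q,p80)}
  {o, q} × {p78, p79, p80} = {(o,p78), (o,p79), (o,p80), (q,p78), (q,p79), (q,p80)}
  {o, p, q} × {p78, p79} = {(o,p78), (o,p79), (p,p78), (p,p79), (q,p78), (q,p79)}
  {o, p, q} × {p78, p80} = {(o,p78), (o,p80), (p,p78), (p,p80), (q,p78), (q,p80)}
  {o, p, q} × {p79, p80} = {(o,p79), (o,p80), (p,p79), (p,p80), (q,p79), (q,p80)}
  {p, q} × {p78, p79, p80} = {(p,p78), (p,p79), (p,p80), (q,p78), (q,p79), (q,p80)}
  {o, p, q} × {p78, p79, p80} = {(o,p78), (o,p79), (o,p80), (p,p78), (p,p79), (p,p80), (q,p78), (q,p79), (q,p80)}
These 29 distinct sets form the basis B.
Close under arbitrary unions to get τ_{X×Y}; counting gives |τ_{X×Y}| = 125.


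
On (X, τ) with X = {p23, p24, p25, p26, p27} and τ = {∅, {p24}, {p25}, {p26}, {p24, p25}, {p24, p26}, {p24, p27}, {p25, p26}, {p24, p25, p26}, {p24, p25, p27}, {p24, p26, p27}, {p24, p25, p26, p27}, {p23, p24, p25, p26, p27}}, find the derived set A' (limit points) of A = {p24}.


A' = {p23, p27}

For each x ∈ X, list the open sets U ∈ τ with x ∈ U, then check whether U ∩ (A ∖ {x}) ≠ ∅ for every such U.
  x = p23: opens ∋ x are {p23, p24, p25, p26, p27}; each meets A ∖ {p23}, so x IS a limit point.
  x = p24: open {p24} ∋ x has {p24} ∩ (A ∖ {p24}) = ∅, so x is NOT a limit point.
  x = p25: open {p25} ∋ x has {p25} ∩ (A ∖ {p25}) = ∅, so x is NOT a limit point.
  x = p26: open {p26} ∋ x has {p26} ∩ (A ∖ {p26}) = ∅, so x is NOT a limit point.
  x = p27: opens ∋ x are {p24, p27}, {p24, p25, p27}, {p24, p26, p27}, {p24, p25, p26, p27}, {p23, p24, p25, p26, p27}; each meets A ∖ {p27}, so x IS a limit point.
Collecting: A' = {p23, p27}.


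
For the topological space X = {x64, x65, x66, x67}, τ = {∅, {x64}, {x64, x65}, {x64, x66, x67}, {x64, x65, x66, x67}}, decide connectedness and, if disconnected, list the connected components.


(X, τ) is connected.

Find clopen sets (U ∈ τ with X ∖ U ∈ τ):
  U = ∅, X ∖ U = {x64, x65, x66, x67} — both open, so U is clopen.
  U = {x64, x65, x66, x67}, X ∖ U = ∅ — both open, so U is clopen.
Only trivial clopens (∅ and X) exist, so (X, τ) is connected.
Compute connected components by grouping points that agree on all clopens:
  component: {x64, x65, x66, x67}


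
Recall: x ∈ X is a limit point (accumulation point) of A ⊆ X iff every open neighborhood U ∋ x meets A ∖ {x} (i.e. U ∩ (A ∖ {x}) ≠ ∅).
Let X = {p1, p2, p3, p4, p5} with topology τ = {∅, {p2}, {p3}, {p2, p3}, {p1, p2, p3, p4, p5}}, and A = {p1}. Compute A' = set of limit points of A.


A' = {p4, p5}

For each x ∈ X, list the open sets U ∈ τ with x ∈ U, then check whether U ∩ (A ∖ {x}) ≠ ∅ for every such U.
  x = p1: open {p1, p2, p3, p4, p5} ∋ x has {p1, p2, p3, p4, p5} ∩ (A ∖ {p1}) = ∅, so x is NOT a limit point.
  x = p2: open {p2} ∋ x has {p2} ∩ (A ∖ {p2}) = ∅, so x is NOT a limit point.
  x = p3: open {p3} ∋ x has {p3} ∩ (A ∖ {p3}) = ∅, so x is NOT a limit point.
  x = p4: opens ∋ x are {p1, p2, p3, p4, p5}; each meets A ∖ {p4}, so x IS a limit point.
  x = p5: opens ∋ x are {p1, p2, p3, p4, p5}; each meets A ∖ {p5}, so x IS a limit point.
Collecting: A' = {p4, p5}.


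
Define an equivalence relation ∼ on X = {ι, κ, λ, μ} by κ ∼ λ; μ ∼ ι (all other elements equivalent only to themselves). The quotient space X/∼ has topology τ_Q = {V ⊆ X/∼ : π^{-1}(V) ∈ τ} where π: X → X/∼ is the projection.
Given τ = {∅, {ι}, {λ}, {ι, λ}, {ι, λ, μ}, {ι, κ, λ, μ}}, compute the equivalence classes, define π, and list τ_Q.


X/∼ = {[ι=μ], [κ=λ]}; |τ_Q| = 2.

Equivalence classes: [ι=μ], [κ=λ].
Quotient map π: X → X/∼ sends ι ↦ [ι=μ], κ ↦ [κ=λ], λ ↦ [κ=λ], μ ↦ [ι=μ].
For each subset V ⊆ X/∼, compute π^{-1}(V) ⊆ X and check whether π^{-1}(V) ∈ τ. V is open in τ_Q iff π^{-1}(V) ∈ τ.
  V = {}: π^{-1}(V) = ∅ ∈ τ ✓.
  V = {[ι=μ]}: π^{-1}(V) = {ι, μ} ∉ τ ✗.
  V = {[κ=λ]}: π^{-1}(V) = {κ, λ} ∉ τ ✗.
  V = {[ι=μ], [κ=λ]}: π^{-1}(V) = {ι, κ, λ, μ} ∈ τ ✓.
Open sets in the quotient: τ_Q = {{}, {[ι=μ], [κ=λ]}} (2 elements).


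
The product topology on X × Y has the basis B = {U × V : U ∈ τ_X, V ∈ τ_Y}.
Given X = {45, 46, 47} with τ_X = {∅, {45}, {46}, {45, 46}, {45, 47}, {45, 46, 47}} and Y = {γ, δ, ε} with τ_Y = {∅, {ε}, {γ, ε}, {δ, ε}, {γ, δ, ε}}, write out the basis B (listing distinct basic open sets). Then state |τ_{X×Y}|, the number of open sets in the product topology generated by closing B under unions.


Basis B = {∅ × ∅, {45} × {ε}, {46} × {ε}, {45} × {γ, ε}, {45} × {δ, ε}, {45, 46} × {ε}, {45, 47} × {ε}, {46} × {γ, ε}, {46} × {δ, ε}, {45} × {γ, δ, ε}, {45, 46, 47} × {ε}, {46} × {γ, δ, ε}, {45, 46} × {γ, ε}, {45, 47} × {γ, ε}, {45, 46} × {δ, ε}, {45, 47} × {δ, ε}, {45, 46} × {γ, δ, ε}, {45, 47} × {γ, δ, ε}, {45, 46, 47} × {γ, ε}, {45, 46, 47} × {δ, ε}, {45, 46, 47} × {γ, δ, ε}}; |τ_{X×Y}| = 70.

Enumerate products U × V with U ∈ τ_X, V ∈ τ_Y (deduplicated):
  ∅ × ∅ = {} (∅)
  {45} × {ε} = {(45,ε)}
  {46} × {ε} = {(46,ε)}
  {45} × {γ, ε} = {(45,γ), (45,ε)}
  {45} × {δ, ε} = {(45,δ), (45,ε)}
  {45, 46} × {ε} = {(45,ε), (46,ε)}
  {45, 47} × {ε} = {(45,ε), (47,ε)}
  {46} × {γ, ε} = {(46,γ), (46,ε)}
  {46} × {δ, ε} = {(46,δ), (46,ε)}
  {45} × {γ, δ, ε} = {(45,γ), (45,δ), (45,ε)}
  {45, 46, 47} × {ε} = {(45,ε), (46,ε), (47,ε)}
  {46} × {γ, δ, ε} = {(46,γ), (46,δ), (46,ε)}
  {45, 46} × {γ, ε} = {(45,γ), (45,ε), (46,γ), (46,ε)}
  {45, 47} × {γ, ε} = {(45,γ), (45,ε), (47,γ), (47,ε)}
  {45, 46} × {δ, ε} = {(45,δ), (45,ε), (46,δ), (46,ε)}
  {45, 47} × {δ, ε} = {(45,δ), (45,ε), (47,δ), (47,ε)}
  {45, 46} × {γ, δ, ε} = {(45,γ), (45,δ), (45,ε), (46,γ), (46,δ), (46,ε)}
  {45, 47} × {γ, δ, ε} = {(45,γ), (45,δ), (45,ε), (47,γ), (47,δ), (47,ε)}
  {45, 46, 47} × {γ, ε} = {(45,γ), (45,ε), (46,γ), (46,ε), (47,γ), (47,ε)}
  {45, 46, 47} × {δ, ε} = {(45,δ), (45,ε), (46,δ), (46,ε), (47,δ), (47,ε)}
  {45, 46, 47} × {γ, δ, ε} = {(45,γ), (45,δ), (45,ε), (46,γ), (46,δ), (46,ε), (47,γ), (47,δ), (47,ε)}
These 21 distinct sets form the basis B.
Close under arbitrary unions to get τ_{X×Y}; counting gives |τ_{X×Y}| = 70.


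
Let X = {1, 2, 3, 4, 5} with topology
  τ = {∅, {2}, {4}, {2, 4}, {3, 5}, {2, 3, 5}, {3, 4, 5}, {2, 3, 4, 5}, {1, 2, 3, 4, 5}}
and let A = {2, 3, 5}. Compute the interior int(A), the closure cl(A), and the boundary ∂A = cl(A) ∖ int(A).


int(A) = {2, 3, 5}, cl(A) = {1, 2, 3, 5}, ∂A = {1}.

Closed sets in (X, τ) are complements of opens:
  closed(X, τ) = {∅, {1}, {1, 2}, {1, 4}, {1, 2, 4}, {1, 3, 5}, {1, 2, 3, 5}, {1, 3, 4, 5}, {1, 2, 3, 4, 5}}.
int(A) = ⋃ {U ∈ τ : U ⊆ A}. Opens contained in A: ∅, {2}, {3, 5}, {2, 3, 5}.
Taking the union of these: int(A) = {2, 3, 5}.
cl(A) = ⋂ {C closed : A ⊆ C}. Closed sets containing A: {1, 2, 3, 5}, {1, 2, 3, 4, 5}.
Intersecting these: cl(A) = {1, 2, 3, 5}.
∂A = cl(A) ∖ int(A) = {1, 2, 3, 5} ∖ {2, 3, 5} = {1}.


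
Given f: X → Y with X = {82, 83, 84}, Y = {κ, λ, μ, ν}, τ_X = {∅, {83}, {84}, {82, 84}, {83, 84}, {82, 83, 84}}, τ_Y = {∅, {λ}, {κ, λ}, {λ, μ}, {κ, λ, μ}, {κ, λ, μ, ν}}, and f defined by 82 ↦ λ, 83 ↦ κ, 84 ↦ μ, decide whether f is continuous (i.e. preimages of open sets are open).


f is NOT continuous.

Compute f^{-1}(U) for each U ∈ τ_Y:
  U = ∅: f^{-1}(U) = ∅ ∈ τ_X ✓.
  U = {λ}: f^{-1}(U) = {82} ∉ τ_X ✗.
  U = {κ, λ}: f^{-1}(U) = {82, 83} ∉ τ_X ✗.
  U = {λ, μ}: f^{-1}(U) = {82, 84} ∈ τ_X ✓.
  U = {κ, λ, μ}: f^{-1}(U) = {82, 83, 84} ∈ τ_X ✓.
  U = {κ, λ, μ, ν}: f^{-1}(U) = {82, 83, 84} ∈ τ_X ✓.
Found U = {λ} with f^{-1}(U) = {82} not in τ_X. Therefore f is NOT continuous.


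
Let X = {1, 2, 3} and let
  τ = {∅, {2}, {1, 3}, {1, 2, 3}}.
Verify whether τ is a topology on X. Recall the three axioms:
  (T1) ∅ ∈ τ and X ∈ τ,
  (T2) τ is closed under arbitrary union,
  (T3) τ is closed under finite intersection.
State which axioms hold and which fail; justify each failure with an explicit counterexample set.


τ IS a topology on X.

Axiom (T1): ∅ ∈ τ? Yes; X ∈ τ? Yes.
Axiom (T2/T3): check pairwise unions and intersections of members of τ.
All pairwise intersections and unions checked — each lies in τ. Therefore τ satisfies (T1), (T2), (T3): it IS a topology on X.


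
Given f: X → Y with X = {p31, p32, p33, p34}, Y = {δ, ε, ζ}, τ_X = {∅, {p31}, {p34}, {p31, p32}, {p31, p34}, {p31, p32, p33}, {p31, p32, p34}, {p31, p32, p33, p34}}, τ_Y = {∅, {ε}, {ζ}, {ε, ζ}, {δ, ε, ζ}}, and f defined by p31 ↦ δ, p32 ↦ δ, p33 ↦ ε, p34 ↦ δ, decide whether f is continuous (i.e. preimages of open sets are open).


f is NOT continuous.

Compute f^{-1}(U) for each U ∈ τ_Y:
  U = ∅: f^{-1}(U) = ∅ ∈ τ_X ✓.
  U = {ε}: f^{-1}(U) = {p33} ∉ τ_X ✗.
  U = {ζ}: f^{-1}(U) = ∅ ∈ τ_X ✓.
  U = {ε, ζ}: f^{-1}(U) = {p33} ∉ τ_X ✗.
  U = {δ, ε, ζ}: f^{-1}(U) = {p31, p32, p33, p34} ∈ τ_X ✓.
Found U = {ε} with f^{-1}(U) = {p33} not in τ_X. Therefore f is NOT continuous.


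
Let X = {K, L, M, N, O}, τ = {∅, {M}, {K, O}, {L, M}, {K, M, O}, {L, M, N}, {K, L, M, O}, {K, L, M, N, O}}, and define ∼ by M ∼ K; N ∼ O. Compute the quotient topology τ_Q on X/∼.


X/∼ = {[K=M], [L], [N=O]}; |τ_Q| = 2.

Equivalence classes: [K=M], [L], [N=O].
Quotient map π: X → X/∼ sends K ↦ [K=M], L ↦ [L], M ↦ [K=M], N ↦ [N=O], O ↦ [N=O].
For each subset V ⊆ X/∼, compute π^{-1}(V) ⊆ X and check whether π^{-1}(V) ∈ τ. V is open in τ_Q iff π^{-1}(V) ∈ τ.
  V = {}: π^{-1}(V) = ∅ ∈ τ ✓.
  V = {[K=M]}: π^{-1}(V) = {K, M} ∉ τ ✗.
  V = {[L]}: π^{-1}(V) = {L} ∉ τ ✗.
  V = {[K=M], [L]}: π^{-1}(V) = {K, L, M} ∉ τ ✗.
  V = {[N=O]}: π^{-1}(V) = {N, O} ∉ τ ✗.
  V = {[K=M], [N=O]}: π^{-1}(V) = {K, M, N, O} ∉ τ ✗.
  V = {[L], [N=O]}: π^{-1}(V) = {L, N, O} ∉ τ ✗.
  V = {[K=M], [L], [N=O]}: π^{-1}(V) = {K, L, M, N, O} ∈ τ ✓.
Open sets in the quotient: τ_Q = {{}, {[K=M], [L], [N=O]}} (2 elements).


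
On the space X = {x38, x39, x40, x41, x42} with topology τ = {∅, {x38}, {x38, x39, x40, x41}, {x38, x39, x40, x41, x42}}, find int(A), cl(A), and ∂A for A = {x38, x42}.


int(A) = {x38}, cl(A) = {x38, x39, x40, x41, x42}, ∂A = {x39, x40, x41, x42}.

Closed sets in (X, τ) are complements of opens:
  closed(X, τ) = {∅, {x42}, {x39, x40, x41, x42}, {x38, x39, x40, x41, x42}}.
int(A) = ⋃ {U ∈ τ : U ⊆ A}. Opens contained in A: ∅, {x38}.
Taking the union of these: int(A) = {x38}.
cl(A) = ⋂ {C closed : A ⊆ C}. Closed sets containing A: {x38, x39, x40, x41, x42}.
Intersecting these: cl(A) = {x38, x39, x40, x41, x42}.
∂A = cl(A) ∖ int(A) = {x38, x39, x40, x41, x42} ∖ {x38} = {x39, x40, x41, x42}.


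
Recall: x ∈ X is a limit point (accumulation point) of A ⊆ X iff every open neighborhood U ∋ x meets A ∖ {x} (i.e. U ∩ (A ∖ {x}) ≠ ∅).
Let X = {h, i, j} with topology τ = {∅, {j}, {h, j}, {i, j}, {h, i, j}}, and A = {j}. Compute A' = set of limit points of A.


A' = {h, i}

For each x ∈ X, list the open sets U ∈ τ with x ∈ U, then check whether U ∩ (A ∖ {x}) ≠ ∅ for every such U.
  x = h: opens ∋ x are {h, j}, {h, i, j}; each meets A ∖ {h}, so x IS a limit point.
  x = i: opens ∋ x are {i, j}, {h, i, j}; each meets A ∖ {i}, so x IS a limit point.
  x = j: open {j} ∋ x has {j} ∩ (A ∖ {j}) = ∅, so x is NOT a limit point.
Collecting: A' = {h, i}.


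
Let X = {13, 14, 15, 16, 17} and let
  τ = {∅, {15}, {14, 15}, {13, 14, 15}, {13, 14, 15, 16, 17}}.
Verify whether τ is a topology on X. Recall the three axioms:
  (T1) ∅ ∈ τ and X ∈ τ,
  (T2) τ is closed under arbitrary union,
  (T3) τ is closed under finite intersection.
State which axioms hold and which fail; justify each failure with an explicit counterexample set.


τ IS a topology on X.

Axiom (T1): ∅ ∈ τ? Yes; X ∈ τ? Yes.
Axiom (T2/T3): check pairwise unions and intersections of members of τ.
All pairwise intersections and unions checked — each lies in τ. Therefore τ satisfies (T1), (T2), (T3): it IS a topology on X.


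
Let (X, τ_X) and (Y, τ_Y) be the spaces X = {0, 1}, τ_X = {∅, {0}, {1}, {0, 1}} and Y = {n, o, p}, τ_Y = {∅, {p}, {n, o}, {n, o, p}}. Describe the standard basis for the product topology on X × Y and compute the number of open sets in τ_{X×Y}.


Basis B = {∅ × ∅, {0} × {p}, {1} × {p}, {0} × {n, o}, {0, 1} × {p}, {1} × {n, o}, {0} × {n, o, p}, {1} × {n, o, p}, {0, 1} × {n, o}, {0, 1} × {n, o, p}}; |τ_{X×Y}| = 16.

Enumerate products U × V with U ∈ τ_X, V ∈ τ_Y (deduplicated):
  ∅ × ∅ = {} (∅)
  {0} × {p} = {(0,p)}
  {1} × {p} = {(1,p)}
  {0} × {n, o} = {(0,n), (0,o)}
  {0, 1} × {p} = {(0,p), (1,p)}
  {1} × {n, o} = {(1,n), (1,o)}
  {0} × {n, o, p} = {(0,n), (0,o), (0,p)}
  {1} × {n, o, p} = {(1,n), (1,o), (1,p)}
  {0, 1} × {n, o} = {(0,n), (0,o), (1,n), (1,o)}
  {0, 1} × {n, o, p} = {(0,n), (0,o), (0,p), (1,n), (1,o), (1,p)}
These 10 distinct sets form the basis B.
Close under arbitrary unions to get τ_{X×Y}; counting gives |τ_{X×Y}| = 16.


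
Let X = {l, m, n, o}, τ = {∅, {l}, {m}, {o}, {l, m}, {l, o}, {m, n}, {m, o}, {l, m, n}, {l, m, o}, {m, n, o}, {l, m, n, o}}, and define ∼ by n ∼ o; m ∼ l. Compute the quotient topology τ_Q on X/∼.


X/∼ = {[l=m], [n=o]}; |τ_Q| = 3.

Equivalence classes: [l=m], [n=o].
Quotient map π: X → X/∼ sends l ↦ [l=m], m ↦ [l=m], n ↦ [n=o], o ↦ [n=o].
For each subset V ⊆ X/∼, compute π^{-1}(V) ⊆ X and check whether π^{-1}(V) ∈ τ. V is open in τ_Q iff π^{-1}(V) ∈ τ.
  V = {}: π^{-1}(V) = ∅ ∈ τ ✓.
  V = {[l=m]}: π^{-1}(V) = {l, m} ∈ τ ✓.
  V = {[n=o]}: π^{-1}(V) = {n, o} ∉ τ ✗.
  V = {[l=m], [n=o]}: π^{-1}(V) = {l, m, n, o} ∈ τ ✓.
Open sets in the quotient: τ_Q = {{}, {[l=m]}, {[l=m], [n=o]}} (3 elements).


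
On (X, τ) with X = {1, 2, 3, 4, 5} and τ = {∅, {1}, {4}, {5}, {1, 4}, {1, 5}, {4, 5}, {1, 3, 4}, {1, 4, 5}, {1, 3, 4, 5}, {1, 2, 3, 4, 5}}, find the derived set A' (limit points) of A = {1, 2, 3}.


A' = {2, 3}

For each x ∈ X, list the open sets U ∈ τ with x ∈ U, then check whether U ∩ (A ∖ {x}) ≠ ∅ for every such U.
  x = 1: open {1} ∋ x has {1} ∩ (A ∖ {1}) = ∅, so x is NOT a limit point.
  x = 2: opens ∋ x are {1, 2, 3, 4, 5}; each meets A ∖ {2}, so x IS a limit point.
  x = 3: opens ∋ x are {1, 3, 4}, {1, 3, 4, 5}, {1, 2, 3, 4, 5}; each meets A ∖ {3}, so x IS a limit point.
  x = 4: open {4} ∋ x has {4} ∩ (A ∖ {4}) = ∅, so x is NOT a limit point.
  x = 5: open {5} ∋ x has {5} ∩ (A ∖ {5}) = ∅, so x is NOT a limit point.
Collecting: A' = {2, 3}.


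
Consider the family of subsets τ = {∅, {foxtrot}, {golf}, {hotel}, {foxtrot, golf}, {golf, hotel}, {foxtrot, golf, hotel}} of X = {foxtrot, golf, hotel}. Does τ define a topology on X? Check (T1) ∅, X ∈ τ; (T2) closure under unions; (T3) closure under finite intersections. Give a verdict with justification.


τ is NOT a topology on X.

Axiom (T1): ∅ ∈ τ? Yes; X ∈ τ? Yes.
Axiom (T2/T3): check pairwise unions and intersections of members of τ.
Counterexample for (T2): {foxtrot} ∪ {hotel} = {foxtrot, hotel} ∉ τ. Therefore τ is NOT a topology.


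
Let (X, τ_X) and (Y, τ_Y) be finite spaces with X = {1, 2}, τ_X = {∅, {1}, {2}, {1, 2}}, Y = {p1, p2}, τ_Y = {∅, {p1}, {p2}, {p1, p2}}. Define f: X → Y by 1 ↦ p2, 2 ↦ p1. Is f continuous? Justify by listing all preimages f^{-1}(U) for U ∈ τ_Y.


f IS continuous.

Compute f^{-1}(U) for each U ∈ τ_Y:
  U = ∅: f^{-1}(U) = ∅ ∈ τ_X ✓.
  U = {p1}: f^{-1}(U) = {2} ∈ τ_X ✓.
  U = {p2}: f^{-1}(U) = {1} ∈ τ_X ✓.
  U = {p1, p2}: f^{-1}(U) = {1, 2} ∈ τ_X ✓.
Every preimage lies in τ_X, so f IS continuous.


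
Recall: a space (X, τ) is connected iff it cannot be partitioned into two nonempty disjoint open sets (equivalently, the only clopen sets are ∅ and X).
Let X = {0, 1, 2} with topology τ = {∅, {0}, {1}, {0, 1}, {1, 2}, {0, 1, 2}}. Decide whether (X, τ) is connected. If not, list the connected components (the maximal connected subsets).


(X, τ) is disconnected; components = [{0}, {1, 2}].

Find clopen sets (U ∈ τ with X ∖ U ∈ τ):
  U = ∅, X ∖ U = {0, 1, 2} — both open, so U is clopen.
  U = {0}, X ∖ U = {1, 2} — both open, so U is clopen.
  U = {1, 2}, X ∖ U = {0} — both open, so U is clopen.
  U = {0, 1, 2}, X ∖ U = ∅ — both open, so U is clopen.
Nontrivial clopen(s) exist: e.g. {1, 2}. So (X, τ) is disconnected.
Compute connected components by grouping points that agree on all clopens:
  component: {0}
  component: {1, 2}


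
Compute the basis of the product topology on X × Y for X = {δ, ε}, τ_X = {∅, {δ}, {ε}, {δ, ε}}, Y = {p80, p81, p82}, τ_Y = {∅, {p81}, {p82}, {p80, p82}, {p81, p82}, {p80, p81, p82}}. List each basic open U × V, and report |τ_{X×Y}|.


Basis B = {∅ × ∅, {δ} × {p81}, {δ} × {p82}, {ε} × {p81}, {ε} × {p82}, {δ} × {p80, p82}, {δ} × {p81, p82}, {δ, ε} × {p81}, {δ, ε} × {p82}, {ε} × {p80, p82}, {ε} × {p81, p82}, {δ} × {p80, p81, p82}, {ε} × {p80, p81, p82}, {δ, ε} × {p80, p82}, {δ, ε} × {p81, p82}, {δ, ε} × {p80, p81, p82}}; |τ_{X×Y}| = 36.

Enumerate products U × V with U ∈ τ_X, V ∈ τ_Y (deduplicated):
  ∅ × ∅ = {} (∅)
  {δ} × {p81} = {(δ,p81)}
  {δ} × {p82} = {(δ,p82)}
  {ε} × {p81} = {(ε,p81)}
  {ε} × {p82} = {(ε,p82)}
  {δ} × {p80, p82} = {(δ,p80), (δ,p82)}
  {δ} × {p81, p82} = {(δ,p81), (δ,p82)}
  {δ, ε} × {p81} = {(δ,p81), (ε,p81)}
  {δ, ε} × {p82} = {(δ,p82), (ε,p82)}
  {ε} × {p80, p82} = {(ε,p80), (ε,p82)}
  {ε} × {p81, p82} = {(ε,p81), (ε,p82)}
  {δ} × {p80, p81, p82} = {(δ,p80), (δ,p81), (δ,p82)}
  {ε} × {p80, p81, p82} = {(ε,p80), (ε,p81), (ε,p82)}
  {δ, ε} × {p80, p82} = {(δ,p80), (δ,p82), (ε,p80), (ε,p82)}
  {δ, ε} × {p81, p82} = {(δ,p81), (δ,p82), (ε,p81), (ε,p82)}
  {δ, ε} × {p80, p81, p82} = {(δ,p80), (δ,p81), (δ,p82), (ε,p80), (ε,p81), (ε,p82)}
These 16 distinct sets form the basis B.
Close under arbitrary unions to get τ_{X×Y}; counting gives |τ_{X×Y}| = 36.


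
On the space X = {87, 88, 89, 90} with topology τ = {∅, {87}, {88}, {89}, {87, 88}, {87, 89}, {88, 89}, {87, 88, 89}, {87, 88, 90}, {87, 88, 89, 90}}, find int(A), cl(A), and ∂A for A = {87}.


int(A) = {87}, cl(A) = {87, 90}, ∂A = {90}.

Closed sets in (X, τ) are complements of opens:
  closed(X, τ) = {∅, {89}, {90}, {87, 90}, {88, 90}, {89, 90}, {87, 88, 90}, {87, 89, 90}, {88, 89, 90}, {87, 88, 89, 90}}.
int(A) = ⋃ {U ∈ τ : U ⊆ A}. Opens contained in A: ∅, {87}.
Taking the union of these: int(A) = {87}.
cl(A) = ⋂ {C closed : A ⊆ C}. Closed sets containing A: {87, 90}, {87, 88, 90}, {87, 89, 90}, {87, 88, 89, 90}.
Intersecting these: cl(A) = {87, 90}.
∂A = cl(A) ∖ int(A) = {87, 90} ∖ {87} = {90}.


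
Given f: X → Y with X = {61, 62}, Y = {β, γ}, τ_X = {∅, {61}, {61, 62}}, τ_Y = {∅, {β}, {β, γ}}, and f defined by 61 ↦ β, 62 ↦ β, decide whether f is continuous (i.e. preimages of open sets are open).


f IS continuous.

Compute f^{-1}(U) for each U ∈ τ_Y:
  U = ∅: f^{-1}(U) = ∅ ∈ τ_X ✓.
  U = {β}: f^{-1}(U) = {61, 62} ∈ τ_X ✓.
  U = {β, γ}: f^{-1}(U) = {61, 62} ∈ τ_X ✓.
Every preimage lies in τ_X, so f IS continuous.


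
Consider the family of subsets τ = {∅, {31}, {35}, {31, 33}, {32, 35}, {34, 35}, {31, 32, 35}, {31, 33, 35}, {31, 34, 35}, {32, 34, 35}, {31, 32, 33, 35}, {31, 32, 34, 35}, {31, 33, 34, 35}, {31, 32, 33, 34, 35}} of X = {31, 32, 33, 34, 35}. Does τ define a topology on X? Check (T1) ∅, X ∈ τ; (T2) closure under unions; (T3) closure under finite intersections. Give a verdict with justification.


τ is NOT a topology on X.

Axiom (T1): ∅ ∈ τ? Yes; X ∈ τ? Yes.
Axiom (T2/T3): check pairwise unions and intersections of members of τ.
Counterexample for (T2): {31} ∪ {35} = {31, 35} ∉ τ. Therefore τ is NOT a topology.


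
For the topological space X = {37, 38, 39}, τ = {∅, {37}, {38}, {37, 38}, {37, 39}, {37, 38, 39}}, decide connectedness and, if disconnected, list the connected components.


(X, τ) is disconnected; components = [{38}, {37, 39}].

Find clopen sets (U ∈ τ with X ∖ U ∈ τ):
  U = ∅, X ∖ U = {37, 38, 39} — both open, so U is clopen.
  U = {38}, X ∖ U = {37, 39} — both open, so U is clopen.
  U = {37, 39}, X ∖ U = {38} — both open, so U is clopen.
  U = {37, 38, 39}, X ∖ U = ∅ — both open, so U is clopen.
Nontrivial clopen(s) exist: e.g. {37, 39}. So (X, τ) is disconnected.
Compute connected components by grouping points that agree on all clopens:
  component: {38}
  component: {37, 39}


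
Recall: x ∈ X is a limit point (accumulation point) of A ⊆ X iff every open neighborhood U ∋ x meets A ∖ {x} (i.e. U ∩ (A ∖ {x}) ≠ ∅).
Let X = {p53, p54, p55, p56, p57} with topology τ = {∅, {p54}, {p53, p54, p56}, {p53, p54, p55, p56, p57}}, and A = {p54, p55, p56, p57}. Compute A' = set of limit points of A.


A' = {p53, p55, p56, p57}

For each x ∈ X, list the open sets U ∈ τ with x ∈ U, then check whether U ∩ (A ∖ {x}) ≠ ∅ for every such U.
  x = p53: opens ∋ x are {p53, p54, p56}, {p53, p54, p55, p56, p57}; each meets A ∖ {p53}, so x IS a limit point.
  x = p54: open {p54} ∋ x has {p54} ∩ (A ∖ {p54}) = ∅, so x is NOT a limit point.
  x = p55: opens ∋ x are {p53, p54, p55, p56, p57}; each meets A ∖ {p55}, so x IS a limit point.
  x = p56: opens ∋ x are {p53, p54, p56}, {p53, p54, p55, p56, p57}; each meets A ∖ {p56}, so x IS a limit point.
  x = p57: opens ∋ x are {p53, p54, p55, p56, p57}; each meets A ∖ {p57}, so x IS a limit point.
Collecting: A' = {p53, p55, p56, p57}.


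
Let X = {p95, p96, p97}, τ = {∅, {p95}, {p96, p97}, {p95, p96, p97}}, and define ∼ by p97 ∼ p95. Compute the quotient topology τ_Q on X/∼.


X/∼ = {[p95=p97], [p96]}; |τ_Q| = 2.

Equivalence classes: [p95=p97], [p96].
Quotient map π: X → X/∼ sends p95 ↦ [p95=p97], p96 ↦ [p96], p97 ↦ [p95=p97].
For each subset V ⊆ X/∼, compute π^{-1}(V) ⊆ X and check whether π^{-1}(V) ∈ τ. V is open in τ_Q iff π^{-1}(V) ∈ τ.
  V = {}: π^{-1}(V) = ∅ ∈ τ ✓.
  V = {[p95=p97]}: π^{-1}(V) = {p95, p97} ∉ τ ✗.
  V = {[p96]}: π^{-1}(V) = {p96} ∉ τ ✗.
  V = {[p95=p97], [p96]}: π^{-1}(V) = {p95, p96, p97} ∈ τ ✓.
Open sets in the quotient: τ_Q = {{}, {[p95=p97], [p96]}} (2 elements).


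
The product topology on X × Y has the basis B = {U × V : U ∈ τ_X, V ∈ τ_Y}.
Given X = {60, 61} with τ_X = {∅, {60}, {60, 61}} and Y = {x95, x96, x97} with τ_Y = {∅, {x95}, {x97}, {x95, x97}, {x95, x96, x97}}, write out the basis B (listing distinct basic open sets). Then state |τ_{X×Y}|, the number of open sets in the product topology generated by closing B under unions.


Basis B = {∅ × ∅, {60} × {x95}, {60} × {x97}, {60} × {x95, x97}, {60, 61} × {x95}, {60, 61} × {x97}, {60} × {x95, x96, x97}, {60, 61} × {x95, x97}, {60, 61} × {x95, x96, x97}}; |τ_{X×Y}| = 14.

Enumerate products U × V with U ∈ τ_X, V ∈ τ_Y (deduplicated):
  ∅ × ∅ = {} (∅)
  {60} × {x95} = {(60,x95)}
  {60} × {x97} = {(60,x97)}
  {60} × {x95, x97} = {(60,x95), (60,x97)}
  {60, 61} × {x95} = {(60,x95), (61,x95)}
  {60, 61} × {x97} = {(60,x97), (61,x97)}
  {60} × {x95, x96, x97} = {(60,x95), (60,x96), (60,x97)}
  {60, 61} × {x95, x97} = {(60,x95), (60,x97), (61,x95), (61,x97)}
  {60, 61} × {x95, x96, x97} = {(60,x95), (60,x96), (60,x97), (61,x95), (61,x96), (61,x97)}
These 9 distinct sets form the basis B.
Close under arbitrary unions to get τ_{X×Y}; counting gives |τ_{X×Y}| = 14.


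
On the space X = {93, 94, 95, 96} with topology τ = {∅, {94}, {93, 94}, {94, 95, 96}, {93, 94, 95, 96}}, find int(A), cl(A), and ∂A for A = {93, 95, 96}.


int(A) = ∅, cl(A) = {93, 95, 96}, ∂A = {93, 95, 96}.

Closed sets in (X, τ) are complements of opens:
  closed(X, τ) = {∅, {93}, {95, 96}, {93, 95, 96}, {93, 94, 95, 96}}.
int(A) = ⋃ {U ∈ τ : U ⊆ A}. Opens contained in A: ∅.
Taking the union of these: int(A) = ∅.
cl(A) = ⋂ {C closed : A ⊆ C}. Closed sets containing A: {93, 95, 96}, {93, 94, 95, 96}.
Intersecting these: cl(A) = {93, 95, 96}.
∂A = cl(A) ∖ int(A) = {93, 95, 96} ∖ ∅ = {93, 95, 96}.


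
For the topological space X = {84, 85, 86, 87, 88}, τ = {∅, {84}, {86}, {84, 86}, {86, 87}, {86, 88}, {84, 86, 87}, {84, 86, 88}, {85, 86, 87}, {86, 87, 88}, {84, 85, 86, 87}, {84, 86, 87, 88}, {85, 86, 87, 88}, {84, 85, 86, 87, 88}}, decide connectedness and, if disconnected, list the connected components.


(X, τ) is disconnected; components = [{84}, {85, 86, 87, 88}].

Find clopen sets (U ∈ τ with X ∖ U ∈ τ):
  U = ∅, X ∖ U = {84, 85, 86, 87, 88} — both open, so U is clopen.
  U = {84}, X ∖ U = {85, 86, 87, 88} — both open, so U is clopen.
  U = {85, 86, 87, 88}, X ∖ U = {84} — both open, so U is clopen.
  U = {84, 85, 86, 87, 88}, X ∖ U = ∅ — both open, so U is clopen.
Nontrivial clopen(s) exist: e.g. {84}. So (X, τ) is disconnected.
Compute connected components by grouping points that agree on all clopens:
  component: {84}
  component: {85, 86, 87, 88}


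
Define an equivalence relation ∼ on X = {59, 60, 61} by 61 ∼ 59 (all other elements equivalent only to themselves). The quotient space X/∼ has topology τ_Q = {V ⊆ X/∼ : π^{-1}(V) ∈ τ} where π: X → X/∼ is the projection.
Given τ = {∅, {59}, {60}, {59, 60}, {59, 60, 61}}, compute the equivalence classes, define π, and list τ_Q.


X/∼ = {[59=61], [60]}; |τ_Q| = 3.

Equivalence classes: [59=61], [60].
Quotient map π: X → X/∼ sends 59 ↦ [59=61], 60 ↦ [60], 61 ↦ [59=61].
For each subset V ⊆ X/∼, compute π^{-1}(V) ⊆ X and check whether π^{-1}(V) ∈ τ. V is open in τ_Q iff π^{-1}(V) ∈ τ.
  V = {}: π^{-1}(V) = ∅ ∈ τ ✓.
  V = {[59=61]}: π^{-1}(V) = {59, 61} ∉ τ ✗.
  V = {[60]}: π^{-1}(V) = {60} ∈ τ ✓.
  V = {[59=61], [60]}: π^{-1}(V) = {59, 60, 61} ∈ τ ✓.
Open sets in the quotient: τ_Q = {{}, {[60]}, {[59=61], [60]}} (3 elements).


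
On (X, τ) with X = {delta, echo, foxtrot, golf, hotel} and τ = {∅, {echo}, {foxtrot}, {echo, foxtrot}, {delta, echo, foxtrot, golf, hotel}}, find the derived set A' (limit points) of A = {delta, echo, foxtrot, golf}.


A' = {delta, golf, hotel}

For each x ∈ X, list the open sets U ∈ τ with x ∈ U, then check whether U ∩ (A ∖ {x}) ≠ ∅ for every such U.
  x = delta: opens ∋ x are {delta, echo, foxtrot, golf, hotel}; each meets A ∖ {delta}, so x IS a limit point.
  x = echo: open {echo} ∋ x has {echo} ∩ (A ∖ {echo}) = ∅, so x is NOT a limit point.
  x = foxtrot: open {foxtrot} ∋ x has {foxtrot} ∩ (A ∖ {foxtrot}) = ∅, so x is NOT a limit point.
  x = golf: opens ∋ x are {delta, echo, foxtrot, golf, hotel}; each meets A ∖ {golf}, so x IS a limit point.
  x = hotel: opens ∋ x are {delta, echo, foxtrot, golf, hotel}; each meets A ∖ {hotel}, so x IS a limit point.
Collecting: A' = {delta, golf, hotel}.


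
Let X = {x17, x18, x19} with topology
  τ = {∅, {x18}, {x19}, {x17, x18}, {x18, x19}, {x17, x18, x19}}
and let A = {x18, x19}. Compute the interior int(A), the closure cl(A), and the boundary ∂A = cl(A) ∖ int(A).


int(A) = {x18, x19}, cl(A) = {x17, x18, x19}, ∂A = {x17}.

Closed sets in (X, τ) are complements of opens:
  closed(X, τ) = {∅, {x17}, {x19}, {x17, x18}, {x17, x19}, {x17, x18, x19}}.
int(A) = ⋃ {U ∈ τ : U ⊆ A}. Opens contained in A: ∅, {x18}, {x19}, {x18, x19}.
Taking the union of these: int(A) = {x18, x19}.
cl(A) = ⋂ {C closed : A ⊆ C}. Closed sets containing A: {x17, x18, x19}.
Intersecting these: cl(A) = {x17, x18, x19}.
∂A = cl(A) ∖ int(A) = {x17, x18, x19} ∖ {x18, x19} = {x17}.


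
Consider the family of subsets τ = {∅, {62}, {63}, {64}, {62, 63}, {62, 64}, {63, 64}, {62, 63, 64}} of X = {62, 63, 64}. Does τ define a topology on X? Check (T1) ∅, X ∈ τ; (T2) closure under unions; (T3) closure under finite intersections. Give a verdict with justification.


τ IS a topology on X.

Axiom (T1): ∅ ∈ τ? Yes; X ∈ τ? Yes.
Axiom (T2/T3): check pairwise unions and intersections of members of τ.
All pairwise intersections and unions checked — each lies in τ. Therefore τ satisfies (T1), (T2), (T3): it IS a topology on X.
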